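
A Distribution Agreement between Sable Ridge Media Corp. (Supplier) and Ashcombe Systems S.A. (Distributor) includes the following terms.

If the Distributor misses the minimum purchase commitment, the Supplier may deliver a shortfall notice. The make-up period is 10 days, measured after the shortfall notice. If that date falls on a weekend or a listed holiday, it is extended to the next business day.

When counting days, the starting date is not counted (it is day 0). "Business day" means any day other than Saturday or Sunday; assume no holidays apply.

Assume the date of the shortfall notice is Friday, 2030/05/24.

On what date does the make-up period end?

The last day of the make-up period: 2030/05/24 + 10 days = 2030/06/03. 2030/06/03 is a Monday, so no roll-forward applies.

2030/06/03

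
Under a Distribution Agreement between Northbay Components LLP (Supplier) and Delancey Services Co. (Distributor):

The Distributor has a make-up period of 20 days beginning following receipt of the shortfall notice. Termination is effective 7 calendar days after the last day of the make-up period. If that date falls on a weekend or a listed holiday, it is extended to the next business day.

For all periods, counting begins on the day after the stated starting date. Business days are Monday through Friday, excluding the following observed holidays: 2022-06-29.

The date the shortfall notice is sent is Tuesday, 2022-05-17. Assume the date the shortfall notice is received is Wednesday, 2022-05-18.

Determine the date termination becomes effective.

2022-06-14

The last day of the make-up period: 2022-05-18 + 20 days = 2022-06-07.
The date termination becomes effective: 7 calendar days after 2022-06-07 is 2022-06-14. 2022-06-14 is a Tuesday and is not a listed holiday, so no roll-forward applies.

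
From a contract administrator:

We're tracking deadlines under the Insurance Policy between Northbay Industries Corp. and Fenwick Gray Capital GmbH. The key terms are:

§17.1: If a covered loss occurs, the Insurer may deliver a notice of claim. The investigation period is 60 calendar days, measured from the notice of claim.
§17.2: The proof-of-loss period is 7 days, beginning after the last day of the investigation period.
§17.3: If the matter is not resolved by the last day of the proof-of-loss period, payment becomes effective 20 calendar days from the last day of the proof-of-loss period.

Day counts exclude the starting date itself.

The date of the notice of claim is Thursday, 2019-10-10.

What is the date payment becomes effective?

Adding 60 calendar days to 2019-10-10 gives 2019-12-09, which is the last day of the investigation period.
The last day of the proof-of-loss period: 2019-12-09 + 7 days = 2019-12-16.
The date payment becomes effective: 2019-12-16 + 20 days = 2020-01-05.

2020-01-05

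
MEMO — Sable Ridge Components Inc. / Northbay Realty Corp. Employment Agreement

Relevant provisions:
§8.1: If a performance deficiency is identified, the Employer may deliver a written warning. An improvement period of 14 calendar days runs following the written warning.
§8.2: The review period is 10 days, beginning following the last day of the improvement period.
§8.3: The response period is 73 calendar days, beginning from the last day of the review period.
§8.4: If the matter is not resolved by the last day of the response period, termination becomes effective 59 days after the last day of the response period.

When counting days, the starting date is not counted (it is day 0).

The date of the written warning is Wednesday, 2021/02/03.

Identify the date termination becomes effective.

2021/07/09

Adding 14 calendar days to 2021/02/03 gives 2021/02/17, which is the last day of the improvement period.
Adding 10 calendar days to 2021/02/17 gives 2021/02/27, which is the last day of the review period.
Adding 73 calendar days to 2021/02/27 gives 2021/05/11, which is the last day of the response period.
The date termination becomes effective: 59 calendar days after 2021/05/11 is 2021/07/09.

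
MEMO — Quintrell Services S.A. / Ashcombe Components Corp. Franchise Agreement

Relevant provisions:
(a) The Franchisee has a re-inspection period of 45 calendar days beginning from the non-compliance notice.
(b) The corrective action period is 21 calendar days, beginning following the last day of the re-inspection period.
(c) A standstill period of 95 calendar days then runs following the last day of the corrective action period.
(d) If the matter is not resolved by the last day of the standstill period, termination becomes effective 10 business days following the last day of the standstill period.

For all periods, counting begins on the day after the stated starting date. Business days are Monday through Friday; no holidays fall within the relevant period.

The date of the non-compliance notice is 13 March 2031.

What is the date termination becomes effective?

4 September 2031

Adding 45 calendar days to 13 March 2031 gives 27 April 2031, which is the last day of the re-inspection period.
The last day of the corrective action period: 21 calendar days after 27 April 2031 is 18 May 2031.
The last day of the standstill period: 18 May 2031 + 95 days = 21 August 2031.
The date termination becomes effective: 10 business days after Thursday, 21 August 2031, skipping weekends — Aug 22, Aug 25, Aug 26, Aug 27, Aug 28, Aug 29, Sep 1, Sep 2, Sep 3, Sep 4 — lands on Thursday, 4 September 2031.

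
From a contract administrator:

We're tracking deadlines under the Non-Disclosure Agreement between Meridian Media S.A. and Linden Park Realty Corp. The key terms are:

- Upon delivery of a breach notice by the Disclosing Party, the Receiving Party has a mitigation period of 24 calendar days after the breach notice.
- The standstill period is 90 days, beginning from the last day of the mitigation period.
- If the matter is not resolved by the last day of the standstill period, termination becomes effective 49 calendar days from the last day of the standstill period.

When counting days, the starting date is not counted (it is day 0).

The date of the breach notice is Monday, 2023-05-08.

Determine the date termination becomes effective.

2023-10-18

The last day of the mitigation period: 24 calendar days after 2023-05-08 is 2023-06-01.
The last day of the standstill period: 90 calendar days after 2023-06-01 is 2023-08-30.
Adding 49 calendar days to 2023-08-30 gives 2023-10-18, which is the date termination becomes effective.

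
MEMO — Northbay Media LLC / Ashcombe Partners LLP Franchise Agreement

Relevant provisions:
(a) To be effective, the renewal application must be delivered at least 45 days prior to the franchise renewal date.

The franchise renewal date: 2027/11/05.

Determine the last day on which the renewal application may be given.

Counting back 45 calendar days from 2027/11/05 gives 2027/09/21.

2027/09/21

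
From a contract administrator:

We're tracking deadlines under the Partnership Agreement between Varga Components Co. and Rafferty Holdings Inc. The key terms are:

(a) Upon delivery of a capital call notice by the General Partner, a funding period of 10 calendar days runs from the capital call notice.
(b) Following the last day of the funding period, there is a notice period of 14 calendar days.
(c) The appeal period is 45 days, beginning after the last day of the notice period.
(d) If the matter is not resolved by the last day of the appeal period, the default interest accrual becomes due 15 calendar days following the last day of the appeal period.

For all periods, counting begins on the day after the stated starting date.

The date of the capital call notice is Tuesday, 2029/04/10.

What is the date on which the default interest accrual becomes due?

The last day of the funding period: 10 calendar days after 2029/04/10 is 2029/04/20.
The last day of the notice period: 2029/04/20 + 14 days = 2029/05/04.
The last day of the appeal period: 2029/05/04 + 45 days = 2029/06/18.
The date on which the default interest accrual becomes due: 15 calendar days after 2029/06/18 is 2029/07/03.

2029/07/03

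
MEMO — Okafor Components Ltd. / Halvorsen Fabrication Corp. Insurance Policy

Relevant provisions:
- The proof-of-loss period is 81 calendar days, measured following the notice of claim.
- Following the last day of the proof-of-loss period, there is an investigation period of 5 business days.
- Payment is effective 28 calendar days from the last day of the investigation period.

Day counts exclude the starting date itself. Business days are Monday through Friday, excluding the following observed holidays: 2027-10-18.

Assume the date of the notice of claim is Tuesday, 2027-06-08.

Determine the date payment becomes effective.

2027-10-01

Adding 81 calendar days to 2027-06-08 gives 2027-08-28, which is the last day of the proof-of-loss period.
From Saturday, 2027-08-28, 5 business days (Aug 30, Aug 31, Sep 1, Sep 2, Sep 3, skipping weekends) brings us to Friday, 2027-09-03, which is the last day of the investigation period.
The date payment becomes effective: 28 calendar days after 2027-09-03 is 2027-10-01.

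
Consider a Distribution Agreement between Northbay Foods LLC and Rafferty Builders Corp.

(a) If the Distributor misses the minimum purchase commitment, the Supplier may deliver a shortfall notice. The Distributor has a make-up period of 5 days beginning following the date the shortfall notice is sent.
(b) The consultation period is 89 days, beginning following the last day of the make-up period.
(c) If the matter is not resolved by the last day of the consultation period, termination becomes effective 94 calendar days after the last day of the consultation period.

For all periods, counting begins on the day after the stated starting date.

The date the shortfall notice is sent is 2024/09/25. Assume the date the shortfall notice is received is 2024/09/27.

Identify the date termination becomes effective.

2025/04/01

Adding 5 calendar days to 2024/09/25 gives 2024/09/30, which is the last day of the make-up period.
The last day of the consultation period: 2024/09/30 + 89 days = 2024/12/28.
The date termination becomes effective: 94 calendar days after 2024/12/28 is 2025/04/01.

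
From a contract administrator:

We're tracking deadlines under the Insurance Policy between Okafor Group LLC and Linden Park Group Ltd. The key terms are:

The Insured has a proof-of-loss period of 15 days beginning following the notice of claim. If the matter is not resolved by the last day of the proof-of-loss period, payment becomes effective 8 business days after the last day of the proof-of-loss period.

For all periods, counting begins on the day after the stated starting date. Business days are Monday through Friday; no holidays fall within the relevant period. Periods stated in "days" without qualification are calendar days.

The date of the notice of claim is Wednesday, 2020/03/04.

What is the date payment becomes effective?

The last day of the proof-of-loss period: 15 calendar days after 2020/03/04 is 2020/03/19.
The date payment becomes effective: counting 8 business days from Thursday, 2020/03/19 (Mar 20, Mar 23, Mar 24, Mar 25, Mar 26, Mar 27, Mar 30, Mar 31, skipping weekends) reaches Tuesday, 2020/03/31.

2020/03/31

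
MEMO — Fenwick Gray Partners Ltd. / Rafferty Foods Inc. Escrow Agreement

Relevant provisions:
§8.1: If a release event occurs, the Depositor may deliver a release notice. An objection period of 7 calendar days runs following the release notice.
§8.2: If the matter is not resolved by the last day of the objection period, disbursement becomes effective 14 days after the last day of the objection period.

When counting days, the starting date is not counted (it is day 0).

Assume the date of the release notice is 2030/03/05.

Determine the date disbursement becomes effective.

The last day of the objection period: 2030/03/05 + 7 days = 2030/03/12.
The date disbursement becomes effective: 14 calendar days after 2030/03/12 is 2030/03/26.

2030/03/26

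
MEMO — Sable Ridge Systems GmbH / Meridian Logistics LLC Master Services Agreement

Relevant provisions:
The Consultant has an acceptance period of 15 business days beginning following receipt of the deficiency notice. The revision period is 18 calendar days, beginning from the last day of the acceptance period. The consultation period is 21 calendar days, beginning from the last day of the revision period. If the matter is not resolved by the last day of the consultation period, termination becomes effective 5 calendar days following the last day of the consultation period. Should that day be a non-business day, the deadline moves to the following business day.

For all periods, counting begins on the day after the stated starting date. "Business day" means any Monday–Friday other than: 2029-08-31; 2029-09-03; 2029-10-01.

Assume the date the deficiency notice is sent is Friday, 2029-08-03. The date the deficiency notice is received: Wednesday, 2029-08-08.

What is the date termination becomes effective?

The last day of the acceptance period: 15 business days after Wednesday, 2029-08-08, skipping weekends — Aug 9, Aug 10, Aug 13, Aug 14, …, Aug 27, Aug 28, Aug 29 — lands on Wednesday, 2029-08-29.
Adding 18 calendar days to 2029-08-29 gives 2029-09-16, which is the last day of the revision period.
The last day of the consultation period: 21 calendar days after 2029-09-16 is 2029-10-07.
Adding 5 calendar days to 2029-10-07 gives 2029-10-12, which is the date termination becomes effective. 2029-10-12 is a Friday and is not a listed holiday, so no roll-forward applies.

2029-10-12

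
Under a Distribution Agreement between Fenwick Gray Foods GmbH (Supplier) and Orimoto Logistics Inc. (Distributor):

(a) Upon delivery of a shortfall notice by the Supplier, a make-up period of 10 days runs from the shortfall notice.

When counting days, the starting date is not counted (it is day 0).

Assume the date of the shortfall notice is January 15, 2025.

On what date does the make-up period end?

Adding 10 calendar days to January 15, 2025 gives January 25, 2025, which is the last day of the make-up period.

January 25, 2025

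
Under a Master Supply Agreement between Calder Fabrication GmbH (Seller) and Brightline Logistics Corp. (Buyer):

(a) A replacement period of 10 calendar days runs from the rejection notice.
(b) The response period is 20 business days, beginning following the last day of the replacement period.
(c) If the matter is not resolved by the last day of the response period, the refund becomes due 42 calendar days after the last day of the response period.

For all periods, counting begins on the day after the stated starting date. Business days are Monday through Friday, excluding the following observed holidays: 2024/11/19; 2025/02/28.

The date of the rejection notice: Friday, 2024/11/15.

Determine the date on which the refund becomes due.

2025/02/03

Adding 10 calendar days to 2024/11/15 gives 2024/11/25, which is the last day of the replacement period.
The last day of the response period: counting 20 business days from Monday, 2024/11/25 (Nov 26, Nov 27, Nov 28, Nov 29, …, Dec 19, Dec 20, Dec 23, skipping weekends) reaches Monday, 2024/12/23.
Adding 42 calendar days to 2024/12/23 gives 2025/02/03, which is the date on which the refund becomes due.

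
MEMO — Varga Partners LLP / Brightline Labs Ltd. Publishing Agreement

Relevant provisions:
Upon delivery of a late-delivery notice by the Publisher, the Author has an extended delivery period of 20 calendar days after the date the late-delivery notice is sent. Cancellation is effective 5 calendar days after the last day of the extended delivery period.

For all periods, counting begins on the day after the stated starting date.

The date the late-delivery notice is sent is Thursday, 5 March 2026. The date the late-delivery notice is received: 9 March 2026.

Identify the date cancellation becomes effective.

30 March 2026

The last day of the extended delivery period: 20 calendar days after 5 March 2026 is 25 March 2026.
The date cancellation becomes effective: 25 March 2026 + 5 days = 30 March 2026.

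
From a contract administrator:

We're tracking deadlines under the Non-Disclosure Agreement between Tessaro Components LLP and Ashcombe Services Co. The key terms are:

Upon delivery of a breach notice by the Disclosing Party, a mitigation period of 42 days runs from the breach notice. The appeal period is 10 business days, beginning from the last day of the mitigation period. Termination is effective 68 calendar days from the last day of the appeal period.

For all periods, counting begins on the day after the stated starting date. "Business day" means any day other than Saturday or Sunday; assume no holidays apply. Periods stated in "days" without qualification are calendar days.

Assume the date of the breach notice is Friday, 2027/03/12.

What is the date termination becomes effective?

The last day of the mitigation period: 42 calendar days after 2027/03/12 is 2027/04/23.
The last day of the appeal period: 10 business days after Friday, 2027/04/23, skipping weekends — Apr 26, Apr 27, Apr 28, Apr 29, Apr 30, May 3, May 4, May 5, May 6, May 7 — lands on Friday, 2027/05/07.
Adding 68 calendar days to 2027/05/07 gives 2027/07/14, which is the date termination becomes effective.

2027/07/14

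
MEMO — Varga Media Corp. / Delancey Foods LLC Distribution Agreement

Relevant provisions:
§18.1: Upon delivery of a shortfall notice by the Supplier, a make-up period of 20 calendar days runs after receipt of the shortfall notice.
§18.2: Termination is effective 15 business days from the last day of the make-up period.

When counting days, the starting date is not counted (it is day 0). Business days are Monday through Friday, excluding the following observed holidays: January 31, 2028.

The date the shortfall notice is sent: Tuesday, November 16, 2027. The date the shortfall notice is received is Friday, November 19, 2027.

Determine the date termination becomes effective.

Adding 20 calendar days to November 19, 2027 gives December 9, 2027, which is the last day of the make-up period.
The date termination becomes effective: 15 business days after Thursday, December 9, 2027, skipping weekends — Dec 10, Dec 13, Dec 14, Dec 15, …, Dec 28, Dec 29, Dec 30 — lands on Thursday, December 30, 2027.

December 30, 2027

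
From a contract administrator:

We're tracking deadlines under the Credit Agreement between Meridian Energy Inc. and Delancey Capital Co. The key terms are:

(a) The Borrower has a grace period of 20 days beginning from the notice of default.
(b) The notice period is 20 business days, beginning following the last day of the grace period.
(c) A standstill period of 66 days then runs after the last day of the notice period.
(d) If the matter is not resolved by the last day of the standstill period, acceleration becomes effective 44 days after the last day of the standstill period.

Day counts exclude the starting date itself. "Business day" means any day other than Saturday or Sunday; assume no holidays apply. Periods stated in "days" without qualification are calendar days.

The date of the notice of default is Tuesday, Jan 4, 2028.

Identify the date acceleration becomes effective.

The last day of the grace period: 20 calendar days after Jan 4, 2028 is Jan 24, 2028.
The last day of the notice period: counting 20 business days from Monday, Jan 24, 2028 (Jan 25, Jan 26, Jan 27, Jan 28, …, Feb 17, Feb 18, Feb 21, skipping weekends) reaches Monday, Feb 21, 2028.
The last day of the standstill period: Feb 21, 2028 + 66 days = Apr 27, 2028.
The date acceleration becomes effective: 44 calendar days after Apr 27, 2028 is Jun 10, 2028.

Jun 10, 2028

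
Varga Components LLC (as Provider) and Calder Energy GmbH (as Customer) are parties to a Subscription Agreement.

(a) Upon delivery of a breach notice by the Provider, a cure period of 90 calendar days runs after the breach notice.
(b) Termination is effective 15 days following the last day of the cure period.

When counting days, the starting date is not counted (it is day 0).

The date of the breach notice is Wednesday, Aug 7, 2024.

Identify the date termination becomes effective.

Nov 20, 2024

The last day of the cure period: 90 calendar days after Aug 7, 2024 is Nov 5, 2024.
The date termination becomes effective: Nov 5, 2024 + 15 days = Nov 20, 2024.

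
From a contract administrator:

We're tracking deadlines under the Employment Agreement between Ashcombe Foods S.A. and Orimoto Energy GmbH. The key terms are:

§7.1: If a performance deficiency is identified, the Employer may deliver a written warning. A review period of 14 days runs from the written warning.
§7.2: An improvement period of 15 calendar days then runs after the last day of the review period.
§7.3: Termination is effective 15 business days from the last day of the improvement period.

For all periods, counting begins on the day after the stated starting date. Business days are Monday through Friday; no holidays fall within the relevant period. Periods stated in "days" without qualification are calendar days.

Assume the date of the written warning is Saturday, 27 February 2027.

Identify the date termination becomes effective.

16 April 2027

The last day of the review period: 27 February 2027 + 14 days = 13 March 2027.
Adding 15 calendar days to 13 March 2027 gives 28 March 2027, which is the last day of the improvement period.
The date termination becomes effective: counting 15 business days from Sunday, 28 March 2027 (Mar 29, Mar 30, Mar 31, Apr 1, …, Apr 14, Apr 15, Apr 16, skipping weekends) reaches Friday, 16 April 2027.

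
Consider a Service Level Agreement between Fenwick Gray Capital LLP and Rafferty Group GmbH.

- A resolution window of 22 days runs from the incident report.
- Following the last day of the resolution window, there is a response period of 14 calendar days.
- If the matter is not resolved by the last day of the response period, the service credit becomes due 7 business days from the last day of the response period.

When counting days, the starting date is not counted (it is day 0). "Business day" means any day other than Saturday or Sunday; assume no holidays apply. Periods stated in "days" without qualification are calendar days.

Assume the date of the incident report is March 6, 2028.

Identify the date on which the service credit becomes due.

Adding 22 calendar days to March 6, 2028 gives March 28, 2028, which is the last day of the resolution window.
Adding 14 calendar days to March 28, 2028 gives April 11, 2028, which is the last day of the response period.
From Tuesday, April 11, 2028, 7 business days (Apr 12, Apr 13, Apr 14, Apr 17, Apr 18, Apr 19, Apr 20, skipping weekends) brings us to Thursday, April 20, 2028, which is the date on which the service credit becomes due.

April 20, 2028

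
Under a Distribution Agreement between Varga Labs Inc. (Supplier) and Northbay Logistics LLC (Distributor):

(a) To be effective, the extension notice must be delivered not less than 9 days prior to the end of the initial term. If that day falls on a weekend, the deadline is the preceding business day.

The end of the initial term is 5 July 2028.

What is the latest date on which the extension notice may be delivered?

26 June 2028

5 July 2028 minus 9 days is 26 June 2028. That is a Monday, so no adjustment is needed.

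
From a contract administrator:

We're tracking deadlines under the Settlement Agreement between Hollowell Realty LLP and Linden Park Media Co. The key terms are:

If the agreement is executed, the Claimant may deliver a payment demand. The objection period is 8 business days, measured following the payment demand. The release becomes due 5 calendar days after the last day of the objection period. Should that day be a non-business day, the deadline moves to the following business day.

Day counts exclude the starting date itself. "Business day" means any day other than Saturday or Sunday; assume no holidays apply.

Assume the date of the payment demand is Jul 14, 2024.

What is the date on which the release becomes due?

Jul 29, 2024

The last day of the objection period: counting 8 business days from Sunday, Jul 14, 2024 (Jul 15, Jul 16, Jul 17, Jul 18, Jul 19, Jul 22, Jul 23, Jul 24, skipping weekends) reaches Wednesday, Jul 24, 2024.
The date on which the release becomes due: Jul 24, 2024 + 5 days = Jul 29, 2024. Jul 29, 2024 is a Monday, so no roll-forward applies.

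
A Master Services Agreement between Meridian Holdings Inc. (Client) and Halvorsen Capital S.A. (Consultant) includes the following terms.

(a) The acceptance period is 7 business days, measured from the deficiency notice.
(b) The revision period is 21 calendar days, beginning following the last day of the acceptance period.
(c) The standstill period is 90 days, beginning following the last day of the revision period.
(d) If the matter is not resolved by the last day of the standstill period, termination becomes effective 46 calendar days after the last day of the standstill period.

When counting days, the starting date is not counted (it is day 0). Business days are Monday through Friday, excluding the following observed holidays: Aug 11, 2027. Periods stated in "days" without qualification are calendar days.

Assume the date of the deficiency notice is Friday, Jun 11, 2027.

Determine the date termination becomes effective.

From Friday, Jun 11, 2027, 7 business days (Jun 14, Jun 15, Jun 16, Jun 17, Jun 18, Jun 21, Jun 22, skipping weekends) brings us to Tuesday, Jun 22, 2027, which is the last day of the acceptance period.
The last day of the revision period: 21 calendar days after Jun 22, 2027 is Jul 13, 2027.
The last day of the standstill period: Jul 13, 2027 + 90 days = Oct 11, 2027.
The date termination becomes effective: Oct 11, 2027 + 46 days = Nov 26, 2027.

Nov 26, 2027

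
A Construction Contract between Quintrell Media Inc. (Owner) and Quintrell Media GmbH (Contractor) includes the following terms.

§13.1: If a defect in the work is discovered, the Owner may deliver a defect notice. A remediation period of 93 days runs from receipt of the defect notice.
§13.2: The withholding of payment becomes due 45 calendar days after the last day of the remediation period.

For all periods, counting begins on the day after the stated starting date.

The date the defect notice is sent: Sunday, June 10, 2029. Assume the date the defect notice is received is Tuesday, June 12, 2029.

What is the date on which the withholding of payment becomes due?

Adding 93 calendar days to June 12, 2029 gives September 13, 2029, which is the last day of the remediation period.
The date on which the withholding of payment becomes due: September 13, 2029 + 45 days = October 28, 2029.

October 28, 2029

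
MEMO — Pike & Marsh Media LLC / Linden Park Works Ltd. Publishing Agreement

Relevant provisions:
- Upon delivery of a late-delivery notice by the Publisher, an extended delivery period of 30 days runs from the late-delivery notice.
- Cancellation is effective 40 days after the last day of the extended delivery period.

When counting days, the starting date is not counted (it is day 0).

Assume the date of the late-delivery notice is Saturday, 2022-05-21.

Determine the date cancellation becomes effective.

The last day of the extended delivery period: 30 calendar days after 2022-05-21 is 2022-06-20.
The date cancellation becomes effective: 2022-06-20 + 40 days = 2022-07-30.

2022-07-30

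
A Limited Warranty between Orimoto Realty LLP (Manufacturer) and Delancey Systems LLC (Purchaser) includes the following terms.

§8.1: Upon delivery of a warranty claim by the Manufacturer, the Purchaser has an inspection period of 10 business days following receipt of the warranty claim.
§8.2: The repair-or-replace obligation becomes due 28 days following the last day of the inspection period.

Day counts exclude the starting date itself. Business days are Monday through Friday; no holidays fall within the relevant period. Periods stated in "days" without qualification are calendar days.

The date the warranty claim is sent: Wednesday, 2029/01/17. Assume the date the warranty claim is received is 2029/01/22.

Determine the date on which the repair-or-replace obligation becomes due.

2029/03/05

The last day of the inspection period: 10 business days after Monday, 2029/01/22, skipping weekends — Jan 23, Jan 24, Jan 25, Jan 26, Jan 29, Jan 30, Jan 31, Feb 1, Feb 2, Feb 5 — lands on Monday, 2029/02/05.
The date on which the repair-or-replace obligation becomes due: 2029/02/05 + 28 days = 2029/03/05.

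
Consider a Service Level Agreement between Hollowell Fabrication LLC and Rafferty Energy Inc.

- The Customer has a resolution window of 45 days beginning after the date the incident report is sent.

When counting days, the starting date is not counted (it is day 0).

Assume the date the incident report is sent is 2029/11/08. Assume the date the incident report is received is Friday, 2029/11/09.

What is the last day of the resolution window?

The last day of the resolution window: 45 calendar days after 2029/11/08 is 2029/12/23.

2029/12/23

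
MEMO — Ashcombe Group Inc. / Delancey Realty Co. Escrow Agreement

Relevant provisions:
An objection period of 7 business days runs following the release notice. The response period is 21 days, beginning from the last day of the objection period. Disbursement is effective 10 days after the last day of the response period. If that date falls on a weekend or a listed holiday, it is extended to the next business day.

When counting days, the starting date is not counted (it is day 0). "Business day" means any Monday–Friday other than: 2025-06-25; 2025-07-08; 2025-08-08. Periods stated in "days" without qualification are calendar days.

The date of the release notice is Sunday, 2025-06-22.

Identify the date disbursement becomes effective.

2025-08-04

The last day of the objection period: counting 7 business days from Sunday, 2025-06-22 (Jun 23, Jun 24, Jun 26, Jun 27, Jun 30, Jul 1, Jul 2, skipping weekends and the listed holiday on Jun 25) reaches Wednesday, 2025-07-02.
The last day of the response period: 2025-07-02 + 21 days = 2025-07-23.
The date disbursement becomes effective: 10 calendar days after 2025-07-23 is 2025-08-02. That falls on a Saturday, so it rolls to the next business day, Monday, 2025-08-04.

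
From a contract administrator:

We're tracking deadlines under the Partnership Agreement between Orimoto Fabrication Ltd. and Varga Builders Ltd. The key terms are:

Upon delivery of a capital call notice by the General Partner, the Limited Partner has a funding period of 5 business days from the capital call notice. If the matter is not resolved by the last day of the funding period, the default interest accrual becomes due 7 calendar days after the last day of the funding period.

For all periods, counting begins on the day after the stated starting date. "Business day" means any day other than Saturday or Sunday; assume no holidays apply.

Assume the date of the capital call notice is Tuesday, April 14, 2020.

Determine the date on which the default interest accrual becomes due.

April 28, 2020

The last day of the funding period: 5 business days after Tuesday, April 14, 2020, skipping weekends — Apr 15, Apr 16, Apr 17, Apr 20, Apr 21 — lands on Tuesday, April 21, 2020.
Adding 7 calendar days to April 21, 2020 gives April 28, 2020, which is the date on which the default interest accrual becomes due.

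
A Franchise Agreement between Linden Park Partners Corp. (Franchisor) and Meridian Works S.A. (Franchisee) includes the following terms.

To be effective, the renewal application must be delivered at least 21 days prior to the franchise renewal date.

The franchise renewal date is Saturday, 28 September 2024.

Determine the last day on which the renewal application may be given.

7 September 2024

28 September 2024 minus 21 days is 7 September 2024.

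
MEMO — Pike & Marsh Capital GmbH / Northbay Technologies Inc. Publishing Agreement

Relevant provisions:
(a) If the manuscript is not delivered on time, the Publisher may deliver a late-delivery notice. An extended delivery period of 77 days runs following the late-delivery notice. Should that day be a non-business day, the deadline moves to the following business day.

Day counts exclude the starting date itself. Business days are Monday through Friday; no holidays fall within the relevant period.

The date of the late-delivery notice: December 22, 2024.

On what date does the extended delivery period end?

The last day of the extended delivery period: 77 calendar days after December 22, 2024 is March 9, 2025. That falls on a Sunday, so it rolls to the next business day, Monday, March 10, 2025.

March 10, 2025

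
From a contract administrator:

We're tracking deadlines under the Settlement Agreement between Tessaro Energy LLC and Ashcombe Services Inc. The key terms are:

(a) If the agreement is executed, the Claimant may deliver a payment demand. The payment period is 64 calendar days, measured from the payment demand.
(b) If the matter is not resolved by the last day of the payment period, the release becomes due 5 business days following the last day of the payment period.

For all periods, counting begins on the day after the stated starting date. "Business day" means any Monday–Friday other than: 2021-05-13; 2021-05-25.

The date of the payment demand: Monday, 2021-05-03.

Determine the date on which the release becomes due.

The last day of the payment period: 64 calendar days after 2021-05-03 is 2021-07-06.
The date on which the release becomes due: counting 5 business days from Tuesday, 2021-07-06 (Jul 7, Jul 8, Jul 9, Jul 12, Jul 13, skipping weekends) reaches Tuesday, 2021-07-13.

2021-07-13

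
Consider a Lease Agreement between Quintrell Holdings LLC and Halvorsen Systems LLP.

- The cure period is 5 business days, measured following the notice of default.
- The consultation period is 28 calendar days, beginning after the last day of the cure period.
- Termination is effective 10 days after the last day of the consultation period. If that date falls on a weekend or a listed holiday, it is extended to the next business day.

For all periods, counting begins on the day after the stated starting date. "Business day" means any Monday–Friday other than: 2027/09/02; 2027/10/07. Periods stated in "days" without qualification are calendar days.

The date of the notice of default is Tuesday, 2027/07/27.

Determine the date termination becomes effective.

The last day of the cure period: 5 business days after Tuesday, 2027/07/27, skipping weekends — Jul 28, Jul 29, Jul 30, Aug 2, Aug 3 — lands on Tuesday, 2027/08/03.
Adding 28 calendar days to 2027/08/03 gives 2027/08/31, which is the last day of the consultation period.
The date termination becomes effective: 2027/08/31 + 10 days = 2027/09/10. 2027/09/10 is a Friday and is not a listed holiday, so no roll-forward applies.

2027/09/10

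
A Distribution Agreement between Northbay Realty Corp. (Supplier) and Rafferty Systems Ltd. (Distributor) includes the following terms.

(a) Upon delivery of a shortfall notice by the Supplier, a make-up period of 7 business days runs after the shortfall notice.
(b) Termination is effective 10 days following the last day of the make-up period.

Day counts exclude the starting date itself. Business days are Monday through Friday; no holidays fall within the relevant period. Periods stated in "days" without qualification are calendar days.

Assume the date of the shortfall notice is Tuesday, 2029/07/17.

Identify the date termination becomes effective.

From Tuesday, 2029/07/17, 7 business days (Jul 18, Jul 19, Jul 20, Jul 23, Jul 24, Jul 25, Jul 26, skipping weekends) brings us to Thursday, 2029/07/26, which is the last day of the make-up period.
Adding 10 calendar days to 2029/07/26 gives 2029/08/05, which is the date termination becomes effective.

2029/08/05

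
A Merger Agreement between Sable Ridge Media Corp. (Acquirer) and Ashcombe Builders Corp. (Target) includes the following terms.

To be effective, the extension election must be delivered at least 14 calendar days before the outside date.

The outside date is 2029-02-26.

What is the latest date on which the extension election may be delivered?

2029-02-26 minus 14 days is 2029-02-12.

2029-02-12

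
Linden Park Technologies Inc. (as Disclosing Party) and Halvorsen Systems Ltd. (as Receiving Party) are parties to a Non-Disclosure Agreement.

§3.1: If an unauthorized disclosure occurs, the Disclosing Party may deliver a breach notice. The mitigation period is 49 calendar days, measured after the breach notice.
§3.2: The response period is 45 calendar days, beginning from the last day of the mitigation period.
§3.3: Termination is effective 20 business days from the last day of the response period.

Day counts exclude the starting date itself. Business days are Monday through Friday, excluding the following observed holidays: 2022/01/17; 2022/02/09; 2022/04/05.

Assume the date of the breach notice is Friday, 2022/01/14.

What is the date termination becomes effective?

2022/05/16

Adding 49 calendar days to 2022/01/14 gives 2022/03/04, which is the last day of the mitigation period.
The last day of the response period: 45 calendar days after 2022/03/04 is 2022/04/18.
The date termination becomes effective: 20 business days after Monday, 2022/04/18, skipping weekends — Apr 19, Apr 20, Apr 21, Apr 22, …, May 12, May 13, May 16 — lands on Monday, 2022/05/16.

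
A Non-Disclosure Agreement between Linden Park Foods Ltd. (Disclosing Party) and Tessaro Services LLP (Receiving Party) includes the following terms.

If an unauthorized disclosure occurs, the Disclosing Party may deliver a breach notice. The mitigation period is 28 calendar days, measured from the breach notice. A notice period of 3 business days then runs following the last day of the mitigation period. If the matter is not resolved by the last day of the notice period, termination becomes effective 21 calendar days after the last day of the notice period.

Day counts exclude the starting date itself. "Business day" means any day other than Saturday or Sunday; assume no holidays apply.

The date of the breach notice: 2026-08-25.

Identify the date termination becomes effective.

2026-10-16

The last day of the mitigation period: 28 calendar days after 2026-08-25 is 2026-09-22.
The last day of the notice period: 3 business days after Tuesday, 2026-09-22, skipping weekends — Sep 23, Sep 24, Sep 25 — lands on Friday, 2026-09-25.
Adding 21 calendar days to 2026-09-25 gives 2026-10-16, which is the date termination becomes effective.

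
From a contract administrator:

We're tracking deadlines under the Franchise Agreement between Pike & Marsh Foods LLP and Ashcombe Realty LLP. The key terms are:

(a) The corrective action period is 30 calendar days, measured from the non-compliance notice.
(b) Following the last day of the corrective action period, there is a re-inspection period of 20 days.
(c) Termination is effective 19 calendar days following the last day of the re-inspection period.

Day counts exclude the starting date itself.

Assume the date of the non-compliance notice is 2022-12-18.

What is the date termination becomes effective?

The last day of the corrective action period: 2022-12-18 + 30 days = 2023-01-17.
The last day of the re-inspection period: 2023-01-17 + 20 days = 2023-02-06.
Adding 19 calendar days to 2023-02-06 gives 2023-02-25, which is the date termination becomes effective.

2023-02-25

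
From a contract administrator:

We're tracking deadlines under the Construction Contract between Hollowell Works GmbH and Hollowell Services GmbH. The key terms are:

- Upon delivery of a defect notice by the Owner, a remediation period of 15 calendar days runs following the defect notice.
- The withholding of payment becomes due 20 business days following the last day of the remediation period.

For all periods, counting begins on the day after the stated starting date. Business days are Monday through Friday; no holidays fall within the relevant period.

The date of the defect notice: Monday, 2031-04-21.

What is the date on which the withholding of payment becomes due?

Adding 15 calendar days to 2031-04-21 gives 2031-05-06, which is the last day of the remediation period.
The date on which the withholding of payment becomes due: 20 business days after Tuesday, 2031-05-06, skipping weekends — May 7, May 8, May 9, May 12, …, May 30, Jun 2, Jun 3 — lands on Tuesday, 2031-06-03.

2031-06-03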